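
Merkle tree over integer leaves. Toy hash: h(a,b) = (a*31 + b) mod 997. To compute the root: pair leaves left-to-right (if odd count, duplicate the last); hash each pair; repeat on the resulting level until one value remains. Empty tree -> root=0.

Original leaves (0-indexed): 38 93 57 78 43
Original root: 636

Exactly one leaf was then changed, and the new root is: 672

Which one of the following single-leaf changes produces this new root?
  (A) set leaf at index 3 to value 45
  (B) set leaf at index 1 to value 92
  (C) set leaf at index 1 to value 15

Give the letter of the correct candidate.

Answer: B

Derivation:
Original leaves: [38, 93, 57, 78, 43]
Target new root: 672
Try each candidate change and compute the resulting root:
Candidate A: set leaf[3] = 45 -> leaves = [38, 93, 57, 45, 43]
  L0: [38, 93, 57, 45, 43]
  L1: h(38,93)=(38*31+93)%997=274 h(57,45)=(57*31+45)%997=815 h(43,43)=(43*31+43)%997=379 -> [274, 815, 379]
  L2: h(274,815)=(274*31+815)%997=336 h(379,379)=(379*31+379)%997=164 -> [336, 164]
  L3: h(336,164)=(336*31+164)%997=610 -> [610]
  root = 610 != target 672
Candidate B: set leaf[1] = 92 -> leaves = [38, 92, 57, 78, 43]
  L0: [38, 92, 57, 78, 43]
  L1: h(38,92)=(38*31+92)%997=273 h(57,78)=(57*31+78)%997=848 h(43,43)=(43*31+43)%997=379 -> [273, 848, 379]
  L2: h(273,848)=(273*31+848)%997=338 h(379,379)=(379*31+379)%997=164 -> [338, 164]
  L3: h(338,164)=(338*31+164)%997=672 -> [672]
  root = 672 == target 672  ** MATCH **
Candidate C: set leaf[1] = 15 -> leaves = [38, 15, 57, 78, 43]
  L0: [38, 15, 57, 78, 43]
  L1: h(38,15)=(38*31+15)%997=196 h(57,78)=(57*31+78)%997=848 h(43,43)=(43*31+43)%997=379 -> [196, 848, 379]
  L2: h(196,848)=(196*31+848)%997=942 h(379,379)=(379*31+379)%997=164 -> [942, 164]
  L3: h(942,164)=(942*31+164)%997=453 -> [453]
  root = 453 != target 672
Candidate B produces the target root.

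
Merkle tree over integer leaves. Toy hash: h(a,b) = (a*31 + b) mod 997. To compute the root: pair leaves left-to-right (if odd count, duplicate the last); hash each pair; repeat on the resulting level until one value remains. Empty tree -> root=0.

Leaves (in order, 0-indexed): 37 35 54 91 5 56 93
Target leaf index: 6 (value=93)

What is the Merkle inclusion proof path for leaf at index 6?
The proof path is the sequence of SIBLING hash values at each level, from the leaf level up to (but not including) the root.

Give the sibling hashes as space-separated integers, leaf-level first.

Answer: 93 211 521

Derivation:
L0 (leaves): [37, 35, 54, 91, 5, 56, 93], target index=6
L1: h(37,35)=(37*31+35)%997=185 [pair 0] h(54,91)=(54*31+91)%997=768 [pair 1] h(5,56)=(5*31+56)%997=211 [pair 2] h(93,93)=(93*31+93)%997=982 [pair 3] -> [185, 768, 211, 982]
  Sibling for proof at L0: 93
L2: h(185,768)=(185*31+768)%997=521 [pair 0] h(211,982)=(211*31+982)%997=544 [pair 1] -> [521, 544]
  Sibling for proof at L1: 211
L3: h(521,544)=(521*31+544)%997=743 [pair 0] -> [743]
  Sibling for proof at L2: 521
Root: 743
Proof path (sibling hashes from leaf to root): [93, 211, 521]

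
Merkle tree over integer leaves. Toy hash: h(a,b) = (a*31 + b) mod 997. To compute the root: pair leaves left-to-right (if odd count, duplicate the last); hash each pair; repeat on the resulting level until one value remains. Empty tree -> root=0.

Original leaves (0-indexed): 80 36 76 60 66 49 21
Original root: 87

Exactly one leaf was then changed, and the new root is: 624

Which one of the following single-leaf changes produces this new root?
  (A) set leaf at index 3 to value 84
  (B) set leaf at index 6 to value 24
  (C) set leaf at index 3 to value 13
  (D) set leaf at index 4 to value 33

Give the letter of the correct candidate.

Original leaves: [80, 36, 76, 60, 66, 49, 21]
Target new root: 624
Try each candidate change and compute the resulting root:
Candidate A: set leaf[3] = 84 -> leaves = [80, 36, 76, 84, 66, 49, 21]
  L0: [80, 36, 76, 84, 66, 49, 21]
  L1: h(80,36)=(80*31+36)%997=522 h(76,84)=(76*31+84)%997=446 h(66,49)=(66*31+49)%997=101 h(21,21)=(21*31+21)%997=672 -> [522, 446, 101, 672]
  L2: h(522,446)=(522*31+446)%997=676 h(101,672)=(101*31+672)%997=812 -> [676, 812]
  L3: h(676,812)=(676*31+812)%997=831 -> [831]
  root = 831 != target 624
Candidate B: set leaf[6] = 24 -> leaves = [80, 36, 76, 60, 66, 49, 24]
  L0: [80, 36, 76, 60, 66, 49, 24]
  L1: h(80,36)=(80*31+36)%997=522 h(76,60)=(76*31+60)%997=422 h(66,49)=(66*31+49)%997=101 h(24,24)=(24*31+24)%997=768 -> [522, 422, 101, 768]
  L2: h(522,422)=(522*31+422)%997=652 h(101,768)=(101*31+768)%997=908 -> [652, 908]
  L3: h(652,908)=(652*31+908)%997=183 -> [183]
  root = 183 != target 624
Candidate C: set leaf[3] = 13 -> leaves = [80, 36, 76, 13, 66, 49, 21]
  L0: [80, 36, 76, 13, 66, 49, 21]
  L1: h(80,36)=(80*31+36)%997=522 h(76,13)=(76*31+13)%997=375 h(66,49)=(66*31+49)%997=101 h(21,21)=(21*31+21)%997=672 -> [522, 375, 101, 672]
  L2: h(522,375)=(522*31+375)%997=605 h(101,672)=(101*31+672)%997=812 -> [605, 812]
  L3: h(605,812)=(605*31+812)%997=624 -> [624]
  root = 624 == target 624  ** MATCH **
Candidate D: set leaf[4] = 33 -> leaves = [80, 36, 76, 60, 33, 49, 21]
  L0: [80, 36, 76, 60, 33, 49, 21]
  L1: h(80,36)=(80*31+36)%997=522 h(76,60)=(76*31+60)%997=422 h(33,49)=(33*31+49)%997=75 h(21,21)=(21*31+21)%997=672 -> [522, 422, 75, 672]
  L2: h(522,422)=(522*31+422)%997=652 h(75,672)=(75*31+672)%997=6 -> [652, 6]
  L3: h(652,6)=(652*31+6)%997=278 -> [278]
  root = 278 != target 624
Candidate C produces the target root.

Answer: C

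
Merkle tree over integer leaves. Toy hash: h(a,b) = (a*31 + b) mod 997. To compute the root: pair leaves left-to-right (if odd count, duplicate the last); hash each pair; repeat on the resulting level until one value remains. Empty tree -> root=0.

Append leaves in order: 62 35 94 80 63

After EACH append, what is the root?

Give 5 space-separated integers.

Answer: 62 960 864 850 135

Derivation:
After append 62 (leaves=[62]):
  L0: [62]
  root=62
After append 35 (leaves=[62, 35]):
  L0: [62, 35]
  L1: h(62,35)=(62*31+35)%997=960 -> [960]
  root=960
After append 94 (leaves=[62, 35, 94]):
  L0: [62, 35, 94]
  L1: h(62,35)=(62*31+35)%997=960 h(94,94)=(94*31+94)%997=17 -> [960, 17]
  L2: h(960,17)=(960*31+17)%997=864 -> [864]
  root=864
After append 80 (leaves=[62, 35, 94, 80]):
  L0: [62, 35, 94, 80]
  L1: h(62,35)=(62*31+35)%997=960 h(94,80)=(94*31+80)%997=3 -> [960, 3]
  L2: h(960,3)=(960*31+3)%997=850 -> [850]
  root=850
After append 63 (leaves=[62, 35, 94, 80, 63]):
  L0: [62, 35, 94, 80, 63]
  L1: h(62,35)=(62*31+35)%997=960 h(94,80)=(94*31+80)%997=3 h(63,63)=(63*31+63)%997=22 -> [960, 3, 22]
  L2: h(960,3)=(960*31+3)%997=850 h(22,22)=(22*31+22)%997=704 -> [850, 704]
  L3: h(850,704)=(850*31+704)%997=135 -> [135]
  root=135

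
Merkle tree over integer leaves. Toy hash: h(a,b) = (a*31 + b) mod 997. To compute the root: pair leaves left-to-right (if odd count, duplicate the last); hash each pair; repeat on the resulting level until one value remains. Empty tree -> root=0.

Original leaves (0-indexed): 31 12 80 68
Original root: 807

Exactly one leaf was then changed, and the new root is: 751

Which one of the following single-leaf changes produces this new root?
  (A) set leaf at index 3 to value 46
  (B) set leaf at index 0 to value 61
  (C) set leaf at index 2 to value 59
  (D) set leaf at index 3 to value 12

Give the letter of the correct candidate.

Answer: D

Derivation:
Original leaves: [31, 12, 80, 68]
Target new root: 751
Try each candidate change and compute the resulting root:
Candidate A: set leaf[3] = 46 -> leaves = [31, 12, 80, 46]
  L0: [31, 12, 80, 46]
  L1: h(31,12)=(31*31+12)%997=973 h(80,46)=(80*31+46)%997=532 -> [973, 532]
  L2: h(973,532)=(973*31+532)%997=785 -> [785]
  root = 785 != target 751
Candidate B: set leaf[0] = 61 -> leaves = [61, 12, 80, 68]
  L0: [61, 12, 80, 68]
  L1: h(61,12)=(61*31+12)%997=906 h(80,68)=(80*31+68)%997=554 -> [906, 554]
  L2: h(906,554)=(906*31+554)%997=724 -> [724]
  root = 724 != target 751
Candidate C: set leaf[2] = 59 -> leaves = [31, 12, 59, 68]
  L0: [31, 12, 59, 68]
  L1: h(31,12)=(31*31+12)%997=973 h(59,68)=(59*31+68)%997=900 -> [973, 900]
  L2: h(973,900)=(973*31+900)%997=156 -> [156]
  root = 156 != target 751
Candidate D: set leaf[3] = 12 -> leaves = [31, 12, 80, 12]
  L0: [31, 12, 80, 12]
  L1: h(31,12)=(31*31+12)%997=973 h(80,12)=(80*31+12)%997=498 -> [973, 498]
  L2: h(973,498)=(973*31+498)%997=751 -> [751]
  root = 751 == target 751  ** MATCH **
Candidate D produces the target root.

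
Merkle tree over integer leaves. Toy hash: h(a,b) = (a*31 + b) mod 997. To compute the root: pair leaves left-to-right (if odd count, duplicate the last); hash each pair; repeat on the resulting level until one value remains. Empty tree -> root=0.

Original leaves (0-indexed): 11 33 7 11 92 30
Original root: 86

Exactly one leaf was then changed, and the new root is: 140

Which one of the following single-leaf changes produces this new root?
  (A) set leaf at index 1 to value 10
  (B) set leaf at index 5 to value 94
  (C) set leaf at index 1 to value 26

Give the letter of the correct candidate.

Original leaves: [11, 33, 7, 11, 92, 30]
Target new root: 140
Try each candidate change and compute the resulting root:
Candidate A: set leaf[1] = 10 -> leaves = [11, 10, 7, 11, 92, 30]
  L0: [11, 10, 7, 11, 92, 30]
  L1: h(11,10)=(11*31+10)%997=351 h(7,11)=(7*31+11)%997=228 h(92,30)=(92*31+30)%997=888 -> [351, 228, 888]
  L2: h(351,228)=(351*31+228)%997=142 h(888,888)=(888*31+888)%997=500 -> [142, 500]
  L3: h(142,500)=(142*31+500)%997=914 -> [914]
  root = 914 != target 140
Candidate B: set leaf[5] = 94 -> leaves = [11, 33, 7, 11, 92, 94]
  L0: [11, 33, 7, 11, 92, 94]
  L1: h(11,33)=(11*31+33)%997=374 h(7,11)=(7*31+11)%997=228 h(92,94)=(92*31+94)%997=952 -> [374, 228, 952]
  L2: h(374,228)=(374*31+228)%997=855 h(952,952)=(952*31+952)%997=554 -> [855, 554]
  L3: h(855,554)=(855*31+554)%997=140 -> [140]
  root = 140 == target 140  ** MATCH **
Candidate C: set leaf[1] = 26 -> leaves = [11, 26, 7, 11, 92, 30]
  L0: [11, 26, 7, 11, 92, 30]
  L1: h(11,26)=(11*31+26)%997=367 h(7,11)=(7*31+11)%997=228 h(92,30)=(92*31+30)%997=888 -> [367, 228, 888]
  L2: h(367,228)=(367*31+228)%997=638 h(888,888)=(888*31+888)%997=500 -> [638, 500]
  L3: h(638,500)=(638*31+500)%997=338 -> [338]
  root = 338 != target 140
Candidate B produces the target root.

Answer: B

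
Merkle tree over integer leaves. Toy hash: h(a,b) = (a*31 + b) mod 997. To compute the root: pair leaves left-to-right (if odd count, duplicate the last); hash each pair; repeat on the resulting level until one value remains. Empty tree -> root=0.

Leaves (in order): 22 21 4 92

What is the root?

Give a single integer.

Answer: 75

Derivation:
L0: [22, 21, 4, 92]
L1: h(22,21)=(22*31+21)%997=703 h(4,92)=(4*31+92)%997=216 -> [703, 216]
L2: h(703,216)=(703*31+216)%997=75 -> [75]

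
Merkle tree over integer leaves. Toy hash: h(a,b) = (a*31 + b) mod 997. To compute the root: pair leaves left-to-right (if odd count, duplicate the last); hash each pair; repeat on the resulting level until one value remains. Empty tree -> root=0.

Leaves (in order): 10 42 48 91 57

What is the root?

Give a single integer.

Answer: 927

Derivation:
L0: [10, 42, 48, 91, 57]
L1: h(10,42)=(10*31+42)%997=352 h(48,91)=(48*31+91)%997=582 h(57,57)=(57*31+57)%997=827 -> [352, 582, 827]
L2: h(352,582)=(352*31+582)%997=527 h(827,827)=(827*31+827)%997=542 -> [527, 542]
L3: h(527,542)=(527*31+542)%997=927 -> [927]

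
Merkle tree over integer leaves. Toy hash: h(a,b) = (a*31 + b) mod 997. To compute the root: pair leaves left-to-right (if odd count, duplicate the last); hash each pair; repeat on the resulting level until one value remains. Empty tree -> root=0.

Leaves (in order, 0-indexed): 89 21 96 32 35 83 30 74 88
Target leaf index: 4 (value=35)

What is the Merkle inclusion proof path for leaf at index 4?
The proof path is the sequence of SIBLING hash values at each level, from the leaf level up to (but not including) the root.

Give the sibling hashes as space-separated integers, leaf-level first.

L0 (leaves): [89, 21, 96, 32, 35, 83, 30, 74, 88], target index=4
L1: h(89,21)=(89*31+21)%997=786 [pair 0] h(96,32)=(96*31+32)%997=17 [pair 1] h(35,83)=(35*31+83)%997=171 [pair 2] h(30,74)=(30*31+74)%997=7 [pair 3] h(88,88)=(88*31+88)%997=822 [pair 4] -> [786, 17, 171, 7, 822]
  Sibling for proof at L0: 83
L2: h(786,17)=(786*31+17)%997=455 [pair 0] h(171,7)=(171*31+7)%997=323 [pair 1] h(822,822)=(822*31+822)%997=382 [pair 2] -> [455, 323, 382]
  Sibling for proof at L1: 7
L3: h(455,323)=(455*31+323)%997=470 [pair 0] h(382,382)=(382*31+382)%997=260 [pair 1] -> [470, 260]
  Sibling for proof at L2: 455
L4: h(470,260)=(470*31+260)%997=872 [pair 0] -> [872]
  Sibling for proof at L3: 260
Root: 872
Proof path (sibling hashes from leaf to root): [83, 7, 455, 260]

Answer: 83 7 455 260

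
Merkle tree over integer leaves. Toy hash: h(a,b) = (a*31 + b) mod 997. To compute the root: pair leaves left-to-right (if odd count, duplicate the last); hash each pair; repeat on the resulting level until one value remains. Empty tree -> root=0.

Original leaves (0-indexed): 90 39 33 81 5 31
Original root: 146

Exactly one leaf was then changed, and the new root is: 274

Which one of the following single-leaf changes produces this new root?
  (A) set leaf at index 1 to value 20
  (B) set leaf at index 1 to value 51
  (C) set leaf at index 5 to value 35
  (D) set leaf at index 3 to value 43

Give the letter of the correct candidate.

Original leaves: [90, 39, 33, 81, 5, 31]
Target new root: 274
Try each candidate change and compute the resulting root:
Candidate A: set leaf[1] = 20 -> leaves = [90, 20, 33, 81, 5, 31]
  L0: [90, 20, 33, 81, 5, 31]
  L1: h(90,20)=(90*31+20)%997=816 h(33,81)=(33*31+81)%997=107 h(5,31)=(5*31+31)%997=186 -> [816, 107, 186]
  L2: h(816,107)=(816*31+107)%997=478 h(186,186)=(186*31+186)%997=967 -> [478, 967]
  L3: h(478,967)=(478*31+967)%997=830 -> [830]
  root = 830 != target 274
Candidate B: set leaf[1] = 51 -> leaves = [90, 51, 33, 81, 5, 31]
  L0: [90, 51, 33, 81, 5, 31]
  L1: h(90,51)=(90*31+51)%997=847 h(33,81)=(33*31+81)%997=107 h(5,31)=(5*31+31)%997=186 -> [847, 107, 186]
  L2: h(847,107)=(847*31+107)%997=442 h(186,186)=(186*31+186)%997=967 -> [442, 967]
  L3: h(442,967)=(442*31+967)%997=711 -> [711]
  root = 711 != target 274
Candidate C: set leaf[5] = 35 -> leaves = [90, 39, 33, 81, 5, 35]
  L0: [90, 39, 33, 81, 5, 35]
  L1: h(90,39)=(90*31+39)%997=835 h(33,81)=(33*31+81)%997=107 h(5,35)=(5*31+35)%997=190 -> [835, 107, 190]
  L2: h(835,107)=(835*31+107)%997=70 h(190,190)=(190*31+190)%997=98 -> [70, 98]
  L3: h(70,98)=(70*31+98)%997=274 -> [274]
  root = 274 == target 274  ** MATCH **
Candidate D: set leaf[3] = 43 -> leaves = [90, 39, 33, 43, 5, 31]
  L0: [90, 39, 33, 43, 5, 31]
  L1: h(90,39)=(90*31+39)%997=835 h(33,43)=(33*31+43)%997=69 h(5,31)=(5*31+31)%997=186 -> [835, 69, 186]
  L2: h(835,69)=(835*31+69)%997=32 h(186,186)=(186*31+186)%997=967 -> [32, 967]
  L3: h(32,967)=(32*31+967)%997=962 -> [962]
  root = 962 != target 274
Candidate C produces the target root.

Answer: C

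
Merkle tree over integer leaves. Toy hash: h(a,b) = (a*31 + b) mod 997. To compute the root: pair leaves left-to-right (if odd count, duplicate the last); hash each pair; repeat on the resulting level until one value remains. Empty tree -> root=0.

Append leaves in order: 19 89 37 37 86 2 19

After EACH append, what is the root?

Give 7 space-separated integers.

After append 19 (leaves=[19]):
  L0: [19]
  root=19
After append 89 (leaves=[19, 89]):
  L0: [19, 89]
  L1: h(19,89)=(19*31+89)%997=678 -> [678]
  root=678
After append 37 (leaves=[19, 89, 37]):
  L0: [19, 89, 37]
  L1: h(19,89)=(19*31+89)%997=678 h(37,37)=(37*31+37)%997=187 -> [678, 187]
  L2: h(678,187)=(678*31+187)%997=268 -> [268]
  root=268
After append 37 (leaves=[19, 89, 37, 37]):
  L0: [19, 89, 37, 37]
  L1: h(19,89)=(19*31+89)%997=678 h(37,37)=(37*31+37)%997=187 -> [678, 187]
  L2: h(678,187)=(678*31+187)%997=268 -> [268]
  root=268
After append 86 (leaves=[19, 89, 37, 37, 86]):
  L0: [19, 89, 37, 37, 86]
  L1: h(19,89)=(19*31+89)%997=678 h(37,37)=(37*31+37)%997=187 h(86,86)=(86*31+86)%997=758 -> [678, 187, 758]
  L2: h(678,187)=(678*31+187)%997=268 h(758,758)=(758*31+758)%997=328 -> [268, 328]
  L3: h(268,328)=(268*31+328)%997=660 -> [660]
  root=660
After append 2 (leaves=[19, 89, 37, 37, 86, 2]):
  L0: [19, 89, 37, 37, 86, 2]
  L1: h(19,89)=(19*31+89)%997=678 h(37,37)=(37*31+37)%997=187 h(86,2)=(86*31+2)%997=674 -> [678, 187, 674]
  L2: h(678,187)=(678*31+187)%997=268 h(674,674)=(674*31+674)%997=631 -> [268, 631]
  L3: h(268,631)=(268*31+631)%997=963 -> [963]
  root=963
After append 19 (leaves=[19, 89, 37, 37, 86, 2, 19]):
  L0: [19, 89, 37, 37, 86, 2, 19]
  L1: h(19,89)=(19*31+89)%997=678 h(37,37)=(37*31+37)%997=187 h(86,2)=(86*31+2)%997=674 h(19,19)=(19*31+19)%997=608 -> [678, 187, 674, 608]
  L2: h(678,187)=(678*31+187)%997=268 h(674,608)=(674*31+608)%997=565 -> [268, 565]
  L3: h(268,565)=(268*31+565)%997=897 -> [897]
  root=897

Answer: 19 678 268 268 660 963 897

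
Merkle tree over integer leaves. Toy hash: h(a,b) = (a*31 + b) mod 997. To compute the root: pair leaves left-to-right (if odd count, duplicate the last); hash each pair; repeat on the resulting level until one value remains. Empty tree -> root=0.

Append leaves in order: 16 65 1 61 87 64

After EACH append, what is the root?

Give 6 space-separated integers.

After append 16 (leaves=[16]):
  L0: [16]
  root=16
After append 65 (leaves=[16, 65]):
  L0: [16, 65]
  L1: h(16,65)=(16*31+65)%997=561 -> [561]
  root=561
After append 1 (leaves=[16, 65, 1]):
  L0: [16, 65, 1]
  L1: h(16,65)=(16*31+65)%997=561 h(1,1)=(1*31+1)%997=32 -> [561, 32]
  L2: h(561,32)=(561*31+32)%997=474 -> [474]
  root=474
After append 61 (leaves=[16, 65, 1, 61]):
  L0: [16, 65, 1, 61]
  L1: h(16,65)=(16*31+65)%997=561 h(1,61)=(1*31+61)%997=92 -> [561, 92]
  L2: h(561,92)=(561*31+92)%997=534 -> [534]
  root=534
After append 87 (leaves=[16, 65, 1, 61, 87]):
  L0: [16, 65, 1, 61, 87]
  L1: h(16,65)=(16*31+65)%997=561 h(1,61)=(1*31+61)%997=92 h(87,87)=(87*31+87)%997=790 -> [561, 92, 790]
  L2: h(561,92)=(561*31+92)%997=534 h(790,790)=(790*31+790)%997=355 -> [534, 355]
  L3: h(534,355)=(534*31+355)%997=957 -> [957]
  root=957
After append 64 (leaves=[16, 65, 1, 61, 87, 64]):
  L0: [16, 65, 1, 61, 87, 64]
  L1: h(16,65)=(16*31+65)%997=561 h(1,61)=(1*31+61)%997=92 h(87,64)=(87*31+64)%997=767 -> [561, 92, 767]
  L2: h(561,92)=(561*31+92)%997=534 h(767,767)=(767*31+767)%997=616 -> [534, 616]
  L3: h(534,616)=(534*31+616)%997=221 -> [221]
  root=221

Answer: 16 561 474 534 957 221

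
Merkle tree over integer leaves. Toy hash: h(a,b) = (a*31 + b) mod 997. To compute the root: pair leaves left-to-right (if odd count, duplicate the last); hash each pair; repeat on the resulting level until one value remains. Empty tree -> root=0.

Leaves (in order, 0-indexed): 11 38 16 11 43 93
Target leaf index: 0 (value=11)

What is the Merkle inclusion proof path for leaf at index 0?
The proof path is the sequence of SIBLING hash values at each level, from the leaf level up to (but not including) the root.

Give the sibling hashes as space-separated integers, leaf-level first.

L0 (leaves): [11, 38, 16, 11, 43, 93], target index=0
L1: h(11,38)=(11*31+38)%997=379 [pair 0] h(16,11)=(16*31+11)%997=507 [pair 1] h(43,93)=(43*31+93)%997=429 [pair 2] -> [379, 507, 429]
  Sibling for proof at L0: 38
L2: h(379,507)=(379*31+507)%997=292 [pair 0] h(429,429)=(429*31+429)%997=767 [pair 1] -> [292, 767]
  Sibling for proof at L1: 507
L3: h(292,767)=(292*31+767)%997=846 [pair 0] -> [846]
  Sibling for proof at L2: 767
Root: 846
Proof path (sibling hashes from leaf to root): [38, 507, 767]

Answer: 38 507 767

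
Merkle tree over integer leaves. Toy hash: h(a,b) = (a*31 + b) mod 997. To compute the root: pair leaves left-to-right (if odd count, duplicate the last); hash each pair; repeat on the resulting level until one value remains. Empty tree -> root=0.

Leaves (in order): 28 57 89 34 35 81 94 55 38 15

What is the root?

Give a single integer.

Answer: 264

Derivation:
L0: [28, 57, 89, 34, 35, 81, 94, 55, 38, 15]
L1: h(28,57)=(28*31+57)%997=925 h(89,34)=(89*31+34)%997=799 h(35,81)=(35*31+81)%997=169 h(94,55)=(94*31+55)%997=975 h(38,15)=(38*31+15)%997=196 -> [925, 799, 169, 975, 196]
L2: h(925,799)=(925*31+799)%997=561 h(169,975)=(169*31+975)%997=232 h(196,196)=(196*31+196)%997=290 -> [561, 232, 290]
L3: h(561,232)=(561*31+232)%997=674 h(290,290)=(290*31+290)%997=307 -> [674, 307]
L4: h(674,307)=(674*31+307)%997=264 -> [264]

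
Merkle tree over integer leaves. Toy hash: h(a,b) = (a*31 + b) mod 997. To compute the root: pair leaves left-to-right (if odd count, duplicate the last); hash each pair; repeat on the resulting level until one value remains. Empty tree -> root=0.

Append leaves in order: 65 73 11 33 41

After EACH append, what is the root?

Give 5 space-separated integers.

After append 65 (leaves=[65]):
  L0: [65]
  root=65
After append 73 (leaves=[65, 73]):
  L0: [65, 73]
  L1: h(65,73)=(65*31+73)%997=94 -> [94]
  root=94
After append 11 (leaves=[65, 73, 11]):
  L0: [65, 73, 11]
  L1: h(65,73)=(65*31+73)%997=94 h(11,11)=(11*31+11)%997=352 -> [94, 352]
  L2: h(94,352)=(94*31+352)%997=275 -> [275]
  root=275
After append 33 (leaves=[65, 73, 11, 33]):
  L0: [65, 73, 11, 33]
  L1: h(65,73)=(65*31+73)%997=94 h(11,33)=(11*31+33)%997=374 -> [94, 374]
  L2: h(94,374)=(94*31+374)%997=297 -> [297]
  root=297
After append 41 (leaves=[65, 73, 11, 33, 41]):
  L0: [65, 73, 11, 33, 41]
  L1: h(65,73)=(65*31+73)%997=94 h(11,33)=(11*31+33)%997=374 h(41,41)=(41*31+41)%997=315 -> [94, 374, 315]
  L2: h(94,374)=(94*31+374)%997=297 h(315,315)=(315*31+315)%997=110 -> [297, 110]
  L3: h(297,110)=(297*31+110)%997=344 -> [344]
  root=344

Answer: 65 94 275 297 344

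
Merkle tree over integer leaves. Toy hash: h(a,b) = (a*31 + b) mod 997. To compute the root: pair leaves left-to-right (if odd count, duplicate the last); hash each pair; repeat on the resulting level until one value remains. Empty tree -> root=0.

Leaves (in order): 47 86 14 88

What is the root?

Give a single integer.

Answer: 499

Derivation:
L0: [47, 86, 14, 88]
L1: h(47,86)=(47*31+86)%997=546 h(14,88)=(14*31+88)%997=522 -> [546, 522]
L2: h(546,522)=(546*31+522)%997=499 -> [499]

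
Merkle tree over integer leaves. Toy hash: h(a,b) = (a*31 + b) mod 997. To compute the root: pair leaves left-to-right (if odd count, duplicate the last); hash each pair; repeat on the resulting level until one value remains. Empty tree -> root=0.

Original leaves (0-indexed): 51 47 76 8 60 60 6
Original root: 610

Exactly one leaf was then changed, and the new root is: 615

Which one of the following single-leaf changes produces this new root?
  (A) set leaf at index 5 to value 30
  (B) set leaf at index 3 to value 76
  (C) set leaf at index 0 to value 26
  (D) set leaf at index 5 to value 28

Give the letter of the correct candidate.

Original leaves: [51, 47, 76, 8, 60, 60, 6]
Target new root: 615
Try each candidate change and compute the resulting root:
Candidate A: set leaf[5] = 30 -> leaves = [51, 47, 76, 8, 60, 30, 6]
  L0: [51, 47, 76, 8, 60, 30, 6]
  L1: h(51,47)=(51*31+47)%997=631 h(76,8)=(76*31+8)%997=370 h(60,30)=(60*31+30)%997=893 h(6,6)=(6*31+6)%997=192 -> [631, 370, 893, 192]
  L2: h(631,370)=(631*31+370)%997=988 h(893,192)=(893*31+192)%997=956 -> [988, 956]
  L3: h(988,956)=(988*31+956)%997=677 -> [677]
  root = 677 != target 615
Candidate B: set leaf[3] = 76 -> leaves = [51, 47, 76, 76, 60, 60, 6]
  L0: [51, 47, 76, 76, 60, 60, 6]
  L1: h(51,47)=(51*31+47)%997=631 h(76,76)=(76*31+76)%997=438 h(60,60)=(60*31+60)%997=923 h(6,6)=(6*31+6)%997=192 -> [631, 438, 923, 192]
  L2: h(631,438)=(631*31+438)%997=59 h(923,192)=(923*31+192)%997=889 -> [59, 889]
  L3: h(59,889)=(59*31+889)%997=724 -> [724]
  root = 724 != target 615
Candidate C: set leaf[0] = 26 -> leaves = [26, 47, 76, 8, 60, 60, 6]
  L0: [26, 47, 76, 8, 60, 60, 6]
  L1: h(26,47)=(26*31+47)%997=853 h(76,8)=(76*31+8)%997=370 h(60,60)=(60*31+60)%997=923 h(6,6)=(6*31+6)%997=192 -> [853, 370, 923, 192]
  L2: h(853,370)=(853*31+370)%997=891 h(923,192)=(923*31+192)%997=889 -> [891, 889]
  L3: h(891,889)=(891*31+889)%997=594 -> [594]
  root = 594 != target 615
Candidate D: set leaf[5] = 28 -> leaves = [51, 47, 76, 8, 60, 28, 6]
  L0: [51, 47, 76, 8, 60, 28, 6]
  L1: h(51,47)=(51*31+47)%997=631 h(76,8)=(76*31+8)%997=370 h(60,28)=(60*31+28)%997=891 h(6,6)=(6*31+6)%997=192 -> [631, 370, 891, 192]
  L2: h(631,370)=(631*31+370)%997=988 h(891,192)=(891*31+192)%997=894 -> [988, 894]
  L3: h(988,894)=(988*31+894)%997=615 -> [615]
  root = 615 == target 615  ** MATCH **
Candidate D produces the target root.

Answer: D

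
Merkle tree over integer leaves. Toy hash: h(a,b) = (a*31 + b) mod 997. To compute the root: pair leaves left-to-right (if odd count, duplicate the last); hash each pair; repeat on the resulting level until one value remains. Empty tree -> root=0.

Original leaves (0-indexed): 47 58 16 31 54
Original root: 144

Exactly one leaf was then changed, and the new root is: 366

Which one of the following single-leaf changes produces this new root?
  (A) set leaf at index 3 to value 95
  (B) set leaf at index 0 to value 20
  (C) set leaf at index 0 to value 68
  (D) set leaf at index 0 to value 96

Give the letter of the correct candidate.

Original leaves: [47, 58, 16, 31, 54]
Target new root: 366
Try each candidate change and compute the resulting root:
Candidate A: set leaf[3] = 95 -> leaves = [47, 58, 16, 95, 54]
  L0: [47, 58, 16, 95, 54]
  L1: h(47,58)=(47*31+58)%997=518 h(16,95)=(16*31+95)%997=591 h(54,54)=(54*31+54)%997=731 -> [518, 591, 731]
  L2: h(518,591)=(518*31+591)%997=697 h(731,731)=(731*31+731)%997=461 -> [697, 461]
  L3: h(697,461)=(697*31+461)%997=134 -> [134]
  root = 134 != target 366
Candidate B: set leaf[0] = 20 -> leaves = [20, 58, 16, 31, 54]
  L0: [20, 58, 16, 31, 54]
  L1: h(20,58)=(20*31+58)%997=678 h(16,31)=(16*31+31)%997=527 h(54,54)=(54*31+54)%997=731 -> [678, 527, 731]
  L2: h(678,527)=(678*31+527)%997=608 h(731,731)=(731*31+731)%997=461 -> [608, 461]
  L3: h(608,461)=(608*31+461)%997=366 -> [366]
  root = 366 == target 366  ** MATCH **
Candidate C: set leaf[0] = 68 -> leaves = [68, 58, 16, 31, 54]
  L0: [68, 58, 16, 31, 54]
  L1: h(68,58)=(68*31+58)%997=172 h(16,31)=(16*31+31)%997=527 h(54,54)=(54*31+54)%997=731 -> [172, 527, 731]
  L2: h(172,527)=(172*31+527)%997=874 h(731,731)=(731*31+731)%997=461 -> [874, 461]
  L3: h(874,461)=(874*31+461)%997=636 -> [636]
  root = 636 != target 366
Candidate D: set leaf[0] = 96 -> leaves = [96, 58, 16, 31, 54]
  L0: [96, 58, 16, 31, 54]
  L1: h(96,58)=(96*31+58)%997=43 h(16,31)=(16*31+31)%997=527 h(54,54)=(54*31+54)%997=731 -> [43, 527, 731]
  L2: h(43,527)=(43*31+527)%997=863 h(731,731)=(731*31+731)%997=461 -> [863, 461]
  L3: h(863,461)=(863*31+461)%997=295 -> [295]
  root = 295 != target 366
Candidate B produces the target root.

Answer: B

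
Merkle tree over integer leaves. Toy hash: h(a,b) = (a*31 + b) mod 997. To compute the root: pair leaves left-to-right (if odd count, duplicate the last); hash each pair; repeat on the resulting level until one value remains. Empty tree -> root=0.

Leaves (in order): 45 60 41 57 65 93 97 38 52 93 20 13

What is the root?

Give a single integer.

Answer: 709

Derivation:
L0: [45, 60, 41, 57, 65, 93, 97, 38, 52, 93, 20, 13]
L1: h(45,60)=(45*31+60)%997=458 h(41,57)=(41*31+57)%997=331 h(65,93)=(65*31+93)%997=114 h(97,38)=(97*31+38)%997=54 h(52,93)=(52*31+93)%997=708 h(20,13)=(20*31+13)%997=633 -> [458, 331, 114, 54, 708, 633]
L2: h(458,331)=(458*31+331)%997=571 h(114,54)=(114*31+54)%997=597 h(708,633)=(708*31+633)%997=647 -> [571, 597, 647]
L3: h(571,597)=(571*31+597)%997=352 h(647,647)=(647*31+647)%997=764 -> [352, 764]
L4: h(352,764)=(352*31+764)%997=709 -> [709]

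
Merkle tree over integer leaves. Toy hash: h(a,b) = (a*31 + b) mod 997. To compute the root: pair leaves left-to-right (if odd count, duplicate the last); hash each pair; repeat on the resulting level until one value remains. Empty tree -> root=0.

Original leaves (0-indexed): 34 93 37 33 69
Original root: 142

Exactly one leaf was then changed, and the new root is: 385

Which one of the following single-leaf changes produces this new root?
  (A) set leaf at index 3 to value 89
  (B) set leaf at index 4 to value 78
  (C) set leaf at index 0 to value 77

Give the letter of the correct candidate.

Original leaves: [34, 93, 37, 33, 69]
Target new root: 385
Try each candidate change and compute the resulting root:
Candidate A: set leaf[3] = 89 -> leaves = [34, 93, 37, 89, 69]
  L0: [34, 93, 37, 89, 69]
  L1: h(34,93)=(34*31+93)%997=150 h(37,89)=(37*31+89)%997=239 h(69,69)=(69*31+69)%997=214 -> [150, 239, 214]
  L2: h(150,239)=(150*31+239)%997=901 h(214,214)=(214*31+214)%997=866 -> [901, 866]
  L3: h(901,866)=(901*31+866)%997=881 -> [881]
  root = 881 != target 385
Candidate B: set leaf[4] = 78 -> leaves = [34, 93, 37, 33, 78]
  L0: [34, 93, 37, 33, 78]
  L1: h(34,93)=(34*31+93)%997=150 h(37,33)=(37*31+33)%997=183 h(78,78)=(78*31+78)%997=502 -> [150, 183, 502]
  L2: h(150,183)=(150*31+183)%997=845 h(502,502)=(502*31+502)%997=112 -> [845, 112]
  L3: h(845,112)=(845*31+112)%997=385 -> [385]
  root = 385 == target 385  ** MATCH **
Candidate C: set leaf[0] = 77 -> leaves = [77, 93, 37, 33, 69]
  L0: [77, 93, 37, 33, 69]
  L1: h(77,93)=(77*31+93)%997=486 h(37,33)=(37*31+33)%997=183 h(69,69)=(69*31+69)%997=214 -> [486, 183, 214]
  L2: h(486,183)=(486*31+183)%997=294 h(214,214)=(214*31+214)%997=866 -> [294, 866]
  L3: h(294,866)=(294*31+866)%997=10 -> [10]
  root = 10 != target 385
Candidate B produces the target root.

Answer: B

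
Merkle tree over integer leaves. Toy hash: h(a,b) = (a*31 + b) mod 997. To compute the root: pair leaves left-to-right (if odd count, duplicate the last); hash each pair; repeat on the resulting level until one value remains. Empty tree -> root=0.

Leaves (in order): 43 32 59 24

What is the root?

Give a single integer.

Answer: 300

Derivation:
L0: [43, 32, 59, 24]
L1: h(43,32)=(43*31+32)%997=368 h(59,24)=(59*31+24)%997=856 -> [368, 856]
L2: h(368,856)=(368*31+856)%997=300 -> [300]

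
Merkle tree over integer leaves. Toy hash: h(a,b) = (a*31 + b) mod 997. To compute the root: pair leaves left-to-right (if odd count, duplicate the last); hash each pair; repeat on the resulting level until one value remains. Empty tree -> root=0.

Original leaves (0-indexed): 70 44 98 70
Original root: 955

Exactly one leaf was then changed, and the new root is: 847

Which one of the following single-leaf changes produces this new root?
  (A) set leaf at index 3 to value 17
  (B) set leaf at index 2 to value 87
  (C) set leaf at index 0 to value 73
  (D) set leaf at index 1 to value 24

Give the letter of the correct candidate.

Answer: C

Derivation:
Original leaves: [70, 44, 98, 70]
Target new root: 847
Try each candidate change and compute the resulting root:
Candidate A: set leaf[3] = 17 -> leaves = [70, 44, 98, 17]
  L0: [70, 44, 98, 17]
  L1: h(70,44)=(70*31+44)%997=220 h(98,17)=(98*31+17)%997=64 -> [220, 64]
  L2: h(220,64)=(220*31+64)%997=902 -> [902]
  root = 902 != target 847
Candidate B: set leaf[2] = 87 -> leaves = [70, 44, 87, 70]
  L0: [70, 44, 87, 70]
  L1: h(70,44)=(70*31+44)%997=220 h(87,70)=(87*31+70)%997=773 -> [220, 773]
  L2: h(220,773)=(220*31+773)%997=614 -> [614]
  root = 614 != target 847
Candidate C: set leaf[0] = 73 -> leaves = [73, 44, 98, 70]
  L0: [73, 44, 98, 70]
  L1: h(73,44)=(73*31+44)%997=313 h(98,70)=(98*31+70)%997=117 -> [313, 117]
  L2: h(313,117)=(313*31+117)%997=847 -> [847]
  root = 847 == target 847  ** MATCH **
Candidate D: set leaf[1] = 24 -> leaves = [70, 24, 98, 70]
  L0: [70, 24, 98, 70]
  L1: h(70,24)=(70*31+24)%997=200 h(98,70)=(98*31+70)%997=117 -> [200, 117]
  L2: h(200,117)=(200*31+117)%997=335 -> [335]
  root = 335 != target 847
Candidate C produces the target root.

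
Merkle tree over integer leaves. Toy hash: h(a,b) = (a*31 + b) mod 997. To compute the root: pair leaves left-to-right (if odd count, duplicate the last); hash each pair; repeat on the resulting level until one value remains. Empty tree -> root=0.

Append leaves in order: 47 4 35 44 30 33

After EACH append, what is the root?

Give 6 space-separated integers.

After append 47 (leaves=[47]):
  L0: [47]
  root=47
After append 4 (leaves=[47, 4]):
  L0: [47, 4]
  L1: h(47,4)=(47*31+4)%997=464 -> [464]
  root=464
After append 35 (leaves=[47, 4, 35]):
  L0: [47, 4, 35]
  L1: h(47,4)=(47*31+4)%997=464 h(35,35)=(35*31+35)%997=123 -> [464, 123]
  L2: h(464,123)=(464*31+123)%997=549 -> [549]
  root=549
After append 44 (leaves=[47, 4, 35, 44]):
  L0: [47, 4, 35, 44]
  L1: h(47,4)=(47*31+4)%997=464 h(35,44)=(35*31+44)%997=132 -> [464, 132]
  L2: h(464,132)=(464*31+132)%997=558 -> [558]
  root=558
After append 30 (leaves=[47, 4, 35, 44, 30]):
  L0: [47, 4, 35, 44, 30]
  L1: h(47,4)=(47*31+4)%997=464 h(35,44)=(35*31+44)%997=132 h(30,30)=(30*31+30)%997=960 -> [464, 132, 960]
  L2: h(464,132)=(464*31+132)%997=558 h(960,960)=(960*31+960)%997=810 -> [558, 810]
  L3: h(558,810)=(558*31+810)%997=162 -> [162]
  root=162
After append 33 (leaves=[47, 4, 35, 44, 30, 33]):
  L0: [47, 4, 35, 44, 30, 33]
  L1: h(47,4)=(47*31+4)%997=464 h(35,44)=(35*31+44)%997=132 h(30,33)=(30*31+33)%997=963 -> [464, 132, 963]
  L2: h(464,132)=(464*31+132)%997=558 h(963,963)=(963*31+963)%997=906 -> [558, 906]
  L3: h(558,906)=(558*31+906)%997=258 -> [258]
  root=258

Answer: 47 464 549 558 162 258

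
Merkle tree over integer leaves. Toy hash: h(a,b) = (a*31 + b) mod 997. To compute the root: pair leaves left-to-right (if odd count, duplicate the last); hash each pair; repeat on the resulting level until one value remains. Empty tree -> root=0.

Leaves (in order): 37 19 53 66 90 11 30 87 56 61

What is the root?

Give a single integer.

L0: [37, 19, 53, 66, 90, 11, 30, 87, 56, 61]
L1: h(37,19)=(37*31+19)%997=169 h(53,66)=(53*31+66)%997=712 h(90,11)=(90*31+11)%997=807 h(30,87)=(30*31+87)%997=20 h(56,61)=(56*31+61)%997=800 -> [169, 712, 807, 20, 800]
L2: h(169,712)=(169*31+712)%997=966 h(807,20)=(807*31+20)%997=112 h(800,800)=(800*31+800)%997=675 -> [966, 112, 675]
L3: h(966,112)=(966*31+112)%997=148 h(675,675)=(675*31+675)%997=663 -> [148, 663]
L4: h(148,663)=(148*31+663)%997=266 -> [266]

Answer: 266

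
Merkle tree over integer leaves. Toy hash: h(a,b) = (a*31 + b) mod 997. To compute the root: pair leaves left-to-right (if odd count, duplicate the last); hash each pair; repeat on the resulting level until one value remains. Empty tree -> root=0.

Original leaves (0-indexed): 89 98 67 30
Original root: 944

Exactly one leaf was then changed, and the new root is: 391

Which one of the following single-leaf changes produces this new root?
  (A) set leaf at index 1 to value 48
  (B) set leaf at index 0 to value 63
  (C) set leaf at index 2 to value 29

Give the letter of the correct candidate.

Original leaves: [89, 98, 67, 30]
Target new root: 391
Try each candidate change and compute the resulting root:
Candidate A: set leaf[1] = 48 -> leaves = [89, 48, 67, 30]
  L0: [89, 48, 67, 30]
  L1: h(89,48)=(89*31+48)%997=813 h(67,30)=(67*31+30)%997=113 -> [813, 113]
  L2: h(813,113)=(813*31+113)%997=391 -> [391]
  root = 391 == target 391  ** MATCH **
Candidate B: set leaf[0] = 63 -> leaves = [63, 98, 67, 30]
  L0: [63, 98, 67, 30]
  L1: h(63,98)=(63*31+98)%997=57 h(67,30)=(67*31+30)%997=113 -> [57, 113]
  L2: h(57,113)=(57*31+113)%997=883 -> [883]
  root = 883 != target 391
Candidate C: set leaf[2] = 29 -> leaves = [89, 98, 29, 30]
  L0: [89, 98, 29, 30]
  L1: h(89,98)=(89*31+98)%997=863 h(29,30)=(29*31+30)%997=929 -> [863, 929]
  L2: h(863,929)=(863*31+929)%997=763 -> [763]
  root = 763 != target 391
Candidate A produces the target root.

Answer: A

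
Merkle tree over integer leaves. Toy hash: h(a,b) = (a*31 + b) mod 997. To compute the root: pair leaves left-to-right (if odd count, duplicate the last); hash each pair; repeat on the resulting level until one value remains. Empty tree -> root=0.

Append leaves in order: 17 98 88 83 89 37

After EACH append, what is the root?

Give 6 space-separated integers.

Answer: 17 625 257 252 245 575

Derivation:
After append 17 (leaves=[17]):
  L0: [17]
  root=17
After append 98 (leaves=[17, 98]):
  L0: [17, 98]
  L1: h(17,98)=(17*31+98)%997=625 -> [625]
  root=625
After append 88 (leaves=[17, 98, 88]):
  L0: [17, 98, 88]
  L1: h(17,98)=(17*31+98)%997=625 h(88,88)=(88*31+88)%997=822 -> [625, 822]
  L2: h(625,822)=(625*31+822)%997=257 -> [257]
  root=257
After append 83 (leaves=[17, 98, 88, 83]):
  L0: [17, 98, 88, 83]
  L1: h(17,98)=(17*31+98)%997=625 h(88,83)=(88*31+83)%997=817 -> [625, 817]
  L2: h(625,817)=(625*31+817)%997=252 -> [252]
  root=252
After append 89 (leaves=[17, 98, 88, 83, 89]):
  L0: [17, 98, 88, 83, 89]
  L1: h(17,98)=(17*31+98)%997=625 h(88,83)=(88*31+83)%997=817 h(89,89)=(89*31+89)%997=854 -> [625, 817, 854]
  L2: h(625,817)=(625*31+817)%997=252 h(854,854)=(854*31+854)%997=409 -> [252, 409]
  L3: h(252,409)=(252*31+409)%997=245 -> [245]
  root=245
After append 37 (leaves=[17, 98, 88, 83, 89, 37]):
  L0: [17, 98, 88, 83, 89, 37]
  L1: h(17,98)=(17*31+98)%997=625 h(88,83)=(88*31+83)%997=817 h(89,37)=(89*31+37)%997=802 -> [625, 817, 802]
  L2: h(625,817)=(625*31+817)%997=252 h(802,802)=(802*31+802)%997=739 -> [252, 739]
  L3: h(252,739)=(252*31+739)%997=575 -> [575]
  root=575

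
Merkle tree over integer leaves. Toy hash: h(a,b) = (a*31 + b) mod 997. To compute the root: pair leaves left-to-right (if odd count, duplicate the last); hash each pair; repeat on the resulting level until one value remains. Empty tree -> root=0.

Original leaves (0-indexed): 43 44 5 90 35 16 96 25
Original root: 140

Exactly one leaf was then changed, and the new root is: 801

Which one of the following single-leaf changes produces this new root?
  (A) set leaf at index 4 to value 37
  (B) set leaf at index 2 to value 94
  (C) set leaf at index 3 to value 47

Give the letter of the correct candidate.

Original leaves: [43, 44, 5, 90, 35, 16, 96, 25]
Target new root: 801
Try each candidate change and compute the resulting root:
Candidate A: set leaf[4] = 37 -> leaves = [43, 44, 5, 90, 37, 16, 96, 25]
  L0: [43, 44, 5, 90, 37, 16, 96, 25]
  L1: h(43,44)=(43*31+44)%997=380 h(5,90)=(5*31+90)%997=245 h(37,16)=(37*31+16)%997=166 h(96,25)=(96*31+25)%997=10 -> [380, 245, 166, 10]
  L2: h(380,245)=(380*31+245)%997=61 h(166,10)=(166*31+10)%997=171 -> [61, 171]
  L3: h(61,171)=(61*31+171)%997=68 -> [68]
  root = 68 != target 801
Candidate B: set leaf[2] = 94 -> leaves = [43, 44, 94, 90, 35, 16, 96, 25]
  L0: [43, 44, 94, 90, 35, 16, 96, 25]
  L1: h(43,44)=(43*31+44)%997=380 h(94,90)=(94*31+90)%997=13 h(35,16)=(35*31+16)%997=104 h(96,25)=(96*31+25)%997=10 -> [380, 13, 104, 10]
  L2: h(380,13)=(380*31+13)%997=826 h(104,10)=(104*31+10)%997=243 -> [826, 243]
  L3: h(826,243)=(826*31+243)%997=924 -> [924]
  root = 924 != target 801
Candidate C: set leaf[3] = 47 -> leaves = [43, 44, 5, 47, 35, 16, 96, 25]
  L0: [43, 44, 5, 47, 35, 16, 96, 25]
  L1: h(43,44)=(43*31+44)%997=380 h(5,47)=(5*31+47)%997=202 h(35,16)=(35*31+16)%997=104 h(96,25)=(96*31+25)%997=10 -> [380, 202, 104, 10]
  L2: h(380,202)=(380*31+202)%997=18 h(104,10)=(104*31+10)%997=243 -> [18, 243]
  L3: h(18,243)=(18*31+243)%997=801 -> [801]
  root = 801 == target 801  ** MATCH **
Candidate C produces the target root.

Answer: C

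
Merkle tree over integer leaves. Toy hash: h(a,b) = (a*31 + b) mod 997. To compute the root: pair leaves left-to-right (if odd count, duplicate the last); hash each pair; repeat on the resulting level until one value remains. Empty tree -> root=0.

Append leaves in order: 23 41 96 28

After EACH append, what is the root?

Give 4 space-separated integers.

Answer: 23 754 524 456

Derivation:
After append 23 (leaves=[23]):
  L0: [23]
  root=23
After append 41 (leaves=[23, 41]):
  L0: [23, 41]
  L1: h(23,41)=(23*31+41)%997=754 -> [754]
  root=754
After append 96 (leaves=[23, 41, 96]):
  L0: [23, 41, 96]
  L1: h(23,41)=(23*31+41)%997=754 h(96,96)=(96*31+96)%997=81 -> [754, 81]
  L2: h(754,81)=(754*31+81)%997=524 -> [524]
  root=524
After append 28 (leaves=[23, 41, 96, 28]):
  L0: [23, 41, 96, 28]
  L1: h(23,41)=(23*31+41)%997=754 h(96,28)=(96*31+28)%997=13 -> [754, 13]
  L2: h(754,13)=(754*31+13)%997=456 -> [456]
  root=456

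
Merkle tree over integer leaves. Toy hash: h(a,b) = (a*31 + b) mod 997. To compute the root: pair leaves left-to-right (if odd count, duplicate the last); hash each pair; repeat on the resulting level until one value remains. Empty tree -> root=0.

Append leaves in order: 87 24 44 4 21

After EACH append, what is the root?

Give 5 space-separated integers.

Answer: 87 727 17 974 851

Derivation:
After append 87 (leaves=[87]):
  L0: [87]
  root=87
After append 24 (leaves=[87, 24]):
  L0: [87, 24]
  L1: h(87,24)=(87*31+24)%997=727 -> [727]
  root=727
After append 44 (leaves=[87, 24, 44]):
  L0: [87, 24, 44]
  L1: h(87,24)=(87*31+24)%997=727 h(44,44)=(44*31+44)%997=411 -> [727, 411]
  L2: h(727,411)=(727*31+411)%997=17 -> [17]
  root=17
After append 4 (leaves=[87, 24, 44, 4]):
  L0: [87, 24, 44, 4]
  L1: h(87,24)=(87*31+24)%997=727 h(44,4)=(44*31+4)%997=371 -> [727, 371]
  L2: h(727,371)=(727*31+371)%997=974 -> [974]
  root=974
After append 21 (leaves=[87, 24, 44, 4, 21]):
  L0: [87, 24, 44, 4, 21]
  L1: h(87,24)=(87*31+24)%997=727 h(44,4)=(44*31+4)%997=371 h(21,21)=(21*31+21)%997=672 -> [727, 371, 672]
  L2: h(727,371)=(727*31+371)%997=974 h(672,672)=(672*31+672)%997=567 -> [974, 567]
  L3: h(974,567)=(974*31+567)%997=851 -> [851]
  root=851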